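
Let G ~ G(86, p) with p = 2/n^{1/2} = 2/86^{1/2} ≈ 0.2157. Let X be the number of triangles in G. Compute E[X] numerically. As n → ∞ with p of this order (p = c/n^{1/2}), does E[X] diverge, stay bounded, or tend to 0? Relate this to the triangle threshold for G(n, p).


Number of potential triangles: C(86, 3) = 102340.
Each occurs with probability p³ ≈ (0.2157)³ ≈ 1.003096e-02.
By linearity: E[X] = C(86, 3)·p³ ≈ 102340 · 1.003096e-02 ≈ 1026.5680.
Since α = 1/2 < 1, p = c/n^{1/2} ≫ 1/n is above the triangle threshold p ~ 1/n. Asymptotically E[X] ~ (c³/6)·n^{3(1−α)} = (2³/6)·n^{1.5} → ∞; triangles are abundant w.h.p.

E[X] ≈ 1026.5680; in regime p = Θ(1/n^{1/2}) E[X] diverges (above the triangle threshold p ~ 1/n).


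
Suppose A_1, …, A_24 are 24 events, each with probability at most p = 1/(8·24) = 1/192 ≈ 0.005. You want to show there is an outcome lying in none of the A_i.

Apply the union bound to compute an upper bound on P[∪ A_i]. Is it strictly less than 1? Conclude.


Union bound: P[∪_{i=1}^{24} A_i] ≤ Σ_i P[A_i] ≤ 24·p = 24·(1/192) = 1/8.
Numerically: 1/8 ≈ 0.125.
Is 1/8 < 1? YES.
Since P[∪ A_i] ≤ 1/8 < 1, the complement has P[∩ A_i^c] ≥ 1 − 1/8 = 7/8 > 0, so some outcome avoids every A_i.

24·p = 1/8 ≈ 0.125; existence CERTIFIED by the union bound.


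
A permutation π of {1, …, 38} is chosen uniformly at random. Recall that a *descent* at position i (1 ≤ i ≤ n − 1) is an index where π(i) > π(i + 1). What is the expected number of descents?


Write X = Σ X_I over i = 1, …, 37, with X_I the indicator of one descent.
There are 37 indicators.
For each fixed i, the pair (π(i), π(i+1)) is a uniformly random ordered pair of distinct values from {1, …, 38}; by symmetry P[π(i) > π(i+1)] = 1/2.
By linearity: E[X] = 37 · (1/2) = (38 − 1) · (1/2) = 37/2 ≈ 18.500.

E[X] = 37/2 = 18.500.


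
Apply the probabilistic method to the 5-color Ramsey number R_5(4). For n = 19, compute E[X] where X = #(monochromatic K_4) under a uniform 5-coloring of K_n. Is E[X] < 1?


E[X] = C(19, 4) · 5^{1 − 6} = 3876 · 5^{−5} = 3876/3125.
As a reduced fraction: E[X] = 3876/3125 ≈ 1.240320.
Is E[X] < 1? NO.
Since E[X] ≥ 1, the first-moment bound is inconclusive at n = 19; it does NOT by itself certify R_5(4) > 19.

E[X] = 3876/3125 ≈ 1.240320; E[X] ≥ 1; first-moment method inconclusive here.


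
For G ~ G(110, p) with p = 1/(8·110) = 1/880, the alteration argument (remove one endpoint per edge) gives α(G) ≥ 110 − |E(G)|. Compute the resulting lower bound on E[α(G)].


E[|E(G)|] = C(110, 2)·p = 5995 · (1/880) = 109/16.
E[α(G)] ≥ n − E[|E(G)|] = 110 − 109/16 = 1651/16.
Numerically: ≈ 103.188.
(This is only a lower bound; the true E[α(G)] may be larger.)

E[α(G)] ≥ 1651/16 ≈ 103.188.


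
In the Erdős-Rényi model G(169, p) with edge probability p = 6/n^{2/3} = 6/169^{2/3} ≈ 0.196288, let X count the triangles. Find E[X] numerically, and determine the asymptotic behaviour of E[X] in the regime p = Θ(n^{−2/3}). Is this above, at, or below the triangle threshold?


Number of potential triangles: C(169, 3) = 790244.
Each occurs with probability p³ ≈ (0.196288)³ ≈ 7.56276041e-03.
By linearity: E[X] = C(169, 3)·p³ ≈ 790244 · 7.56276041e-03 ≈ 5976.426036.
Since α = 2/3 < 1, p = c/n^{2/3} ≫ 1/n is above the triangle threshold p ~ 1/n. Asymptotically E[X] ~ (c³/6)·n^{3(1−α)} = (6³/6)·n^{1} → ∞; triangles are abundant w.h.p.

E[X] ≈ 5976.426036; in regime p = Θ(1/n^{2/3}) E[X] diverges (above the triangle threshold p ~ 1/n).


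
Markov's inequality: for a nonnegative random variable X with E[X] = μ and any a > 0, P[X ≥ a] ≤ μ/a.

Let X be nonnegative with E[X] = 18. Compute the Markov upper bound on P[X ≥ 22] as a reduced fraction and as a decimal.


μ = E[X] = 18, a = 22.
Markov: P[X ≥ 22] ≤ μ/a = (18)/22 = 9/11.
Numerically: ≈ 0.81818.
(Since a = 22 > μ = 18.00000, the bound 9/11 is < 1 and informative.)

P[X ≥ 22] ≤ 9/11 ≈ 0.81818.


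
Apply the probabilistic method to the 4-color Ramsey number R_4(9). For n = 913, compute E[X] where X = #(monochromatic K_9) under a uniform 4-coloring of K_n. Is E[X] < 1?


E[X] = C(913, 9) · 4^{1 − 36} = 1167605542753639808390 · 4^{−35} = 1167605542753639808390/1180591620717411303424.
As a reduced fraction: E[X] = 583802771376819904195/590295810358705651712 ≈ 0.9890.
Is E[X] < 1? YES.
Since E[X] < 1, there exists a 4-coloring of K_{913} with no monochromatic K_9; hence R_4(9) > 913.

E[X] = 583802771376819904195/590295810358705651712 ≈ 0.9890; E[X] < 1, so R_4(9) > 913.


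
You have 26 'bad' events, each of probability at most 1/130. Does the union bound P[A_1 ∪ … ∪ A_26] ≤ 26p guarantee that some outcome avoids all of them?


Union bound: P[∪_{i=1}^{26} A_i] ≤ Σ_i P[A_i] ≤ 26·p = 26·(1/130) = 1/5.
Numerically: 1/5 ≈ 0.20000.
Is 1/5 < 1? YES.
Since P[∪ A_i] ≤ 1/5 < 1, the complement has P[∩ A_i^c] ≥ 1 − 1/5 = 4/5 > 0, so some outcome avoids every A_i.

26·p = 1/5 ≈ 0.20000; existence CERTIFIED by the union bound.


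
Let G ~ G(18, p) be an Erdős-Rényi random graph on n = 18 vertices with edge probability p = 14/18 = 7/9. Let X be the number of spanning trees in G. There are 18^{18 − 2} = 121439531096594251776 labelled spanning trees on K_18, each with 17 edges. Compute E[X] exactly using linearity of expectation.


K_18 has 18^{18 − 2} = 121439531096594251776 labelled spanning trees.
For each such spanning tree H, let X_H = 1 if all 17 edges of H are present in G. Then P[X_H = 1] = p^{17} = (7/9)^{17} = 232630513987207/16677181699666569.
By linearity of expectation: E[X] = Σ_H E[X_H] = 121439531096594251776 · p^{17} = 121439531096594251776 · 232630513987207/16677181699666569 = 15245673364665597952/9.
Numerically: E[X] ≈ 1.69396e+18.

E[X] = 121439531096594251776 · (7/9)^{17} = 15245673364665597952/9 ≈ 1.69396e+18.


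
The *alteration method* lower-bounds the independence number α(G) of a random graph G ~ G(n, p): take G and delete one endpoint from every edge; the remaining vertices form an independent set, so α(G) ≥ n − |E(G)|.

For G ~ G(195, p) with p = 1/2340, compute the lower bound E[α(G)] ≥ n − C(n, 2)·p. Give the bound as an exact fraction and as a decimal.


E[|E(G)|] = C(195, 2)·p = 18915 · (1/2340) = 97/12.
E[α(G)] ≥ n − E[|E(G)|] = 195 − 97/12 = 2243/12.
Numerically: ≈ 186.9167.
(This is only a lower bound; the true E[α(G)] may be larger.)

E[α(G)] ≥ 2243/12 ≈ 186.9167.


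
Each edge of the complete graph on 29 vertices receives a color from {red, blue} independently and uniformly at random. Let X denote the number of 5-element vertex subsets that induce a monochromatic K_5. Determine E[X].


Let X = Σ_S X_S over the C(29, 5) = 118755 subsets S of size 5, where X_S = 1 if the K_5 on S is monochromatic.
For a fixed S, the K_5 on S has C(5, 2) = 10 edges. P[all 10 edges red] = (1/2)^10, and likewise for blue, so P[monochromatic] = 2·(1/2)^10 = 2^{1 − 10} = 1/512.
Summing: E[X] = C(29, 5) · 2^{1 − 10} = 118755 · 1/512 = 118755/512.
Numerically: E[X] ≈ 231.943359.

E[X] = C(29,5)·2^(1−C(5,2)) = 118755/512 ≈ 231.943359.


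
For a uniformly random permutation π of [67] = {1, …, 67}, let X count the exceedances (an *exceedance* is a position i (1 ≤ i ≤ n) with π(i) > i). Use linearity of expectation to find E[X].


Write X = Σ_{i=1}^{67} X_i, where X_i = 1_{π(i) > i}.
For each fixed i, π(i) is uniform over {1, …, 67} (marginal of a uniform permutation), so P[π(i) > i] = (n − i)/n. Summing: Σ_{i=1}^{67} (n − i)/n = (0 + 1 + … + 66)/67 = 67(67 − 1)/(2·67) = (67 − 1)/2.
Hence E[X] = Σ_{i=1}^{67} (67 − i)/67 = 33 ≈ 33.000000.

E[X] = 33 = 33.000000.


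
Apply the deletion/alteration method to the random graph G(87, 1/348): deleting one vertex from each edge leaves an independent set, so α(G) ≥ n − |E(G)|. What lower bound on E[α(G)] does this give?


E[|E(G)|] = C(87, 2)·p = 3741 · (1/348) = 43/4.
E[α(G)] ≥ n − E[|E(G)|] = 87 − 43/4 = 305/4.
Numerically: ≈ 76.250.
(This is only a lower bound; the true E[α(G)] may be larger.)

E[α(G)] ≥ 305/4 ≈ 76.250.


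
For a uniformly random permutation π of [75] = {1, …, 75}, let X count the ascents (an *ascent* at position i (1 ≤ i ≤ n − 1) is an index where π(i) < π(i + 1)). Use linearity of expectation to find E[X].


Write X = Σ X_I over i = 1, …, 74, with X_I the indicator of one ascent.
There are 74 indicators.
For each fixed i, the pair (π(i), π(i+1)) is a uniformly random ordered pair of distinct values from {1, …, 75}; by symmetry P[π(i) < π(i+1)] = 1/2.
By linearity: E[X] = 74 · (1/2) = (75 − 1) · (1/2) = 37 ≈ 37.0000.

E[X] = 37 = 37.0000.


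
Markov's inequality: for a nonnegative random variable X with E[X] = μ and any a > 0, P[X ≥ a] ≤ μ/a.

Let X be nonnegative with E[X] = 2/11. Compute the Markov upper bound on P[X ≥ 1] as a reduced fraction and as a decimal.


μ = E[X] = 2/11, a = 1.
Markov: P[X ≥ 1] ≤ μ/a = (2/11)/1 = 2/11.
Numerically: ≈ 0.18182.
(Since a = 1 > μ = 0.18182, the bound 2/11 is < 1 and informative.)

P[X ≥ 1] ≤ 2/11 ≈ 0.18182.


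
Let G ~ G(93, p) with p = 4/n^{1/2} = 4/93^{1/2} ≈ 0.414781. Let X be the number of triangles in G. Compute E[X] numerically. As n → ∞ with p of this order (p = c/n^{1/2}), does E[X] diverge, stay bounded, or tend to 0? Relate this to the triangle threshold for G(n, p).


Number of potential triangles: C(93, 3) = 129766.
Each occurs with probability p³ ≈ (0.414781)³ ≈ 7.13601166e-02.
By linearity: E[X] = C(93, 3)·p³ ≈ 129766 · 7.13601166e-02 ≈ 9260.116894.
Since α = 1/2 < 1, p = c/n^{1/2} ≫ 1/n is above the triangle threshold p ~ 1/n. Asymptotically E[X] ~ (c³/6)·n^{3(1−α)} = (4³/6)·n^{1.5} → ∞; triangles are abundant w.h.p.

E[X] ≈ 9260.116894; in regime p = Θ(1/n^{1/2}) E[X] diverges (above the triangle threshold p ~ 1/n).


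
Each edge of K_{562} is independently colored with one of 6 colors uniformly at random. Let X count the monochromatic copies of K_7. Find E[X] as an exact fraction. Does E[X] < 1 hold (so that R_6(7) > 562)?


E[X] = C(562, 7) · 6^{1 − 21} = 3384017972944752 · 6^{−20} = 3384017972944752/3656158440062976.
As a reduced fraction: E[X] = 70500374436349/76169967501312 ≈ 0.9255666.
Is E[X] < 1? YES.
Since E[X] < 1, there exists a 6-coloring of K_{562} with no monochromatic K_7; hence R_6(7) > 562.

E[X] = 70500374436349/76169967501312 ≈ 0.9255666; E[X] < 1, so R_6(7) > 562.


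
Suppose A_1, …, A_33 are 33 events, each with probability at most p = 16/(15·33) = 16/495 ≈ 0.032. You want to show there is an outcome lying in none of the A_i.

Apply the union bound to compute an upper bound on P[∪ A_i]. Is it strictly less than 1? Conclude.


Union bound: P[∪_{i=1}^{33} A_i] ≤ Σ_i P[A_i] ≤ 33·p = 33·(16/495) = 16/15.
Numerically: 16/15 ≈ 1.067.
Is 16/15 < 1? NO.
Since the bound 16/15 is ≥ 1, the union bound is uninformative here; it does NOT by itself certify existence.

33·p = 16/15 ≈ 1.067; existence NOT certified by the union bound.


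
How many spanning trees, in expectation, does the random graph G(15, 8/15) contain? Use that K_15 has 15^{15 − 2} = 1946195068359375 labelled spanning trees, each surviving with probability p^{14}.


K_15 has 15^{15 − 2} = 1946195068359375 labelled spanning trees.
For each such spanning tree H, let X_H = 1 if all 14 edges of H are present in G. Then P[X_H = 1] = p^{14} = (8/15)^{14} = 4398046511104/29192926025390625.
By linearity: E[X] = Σ_H E[X_H] = 1946195068359375 · p^{14} = 1946195068359375 · 4398046511104/29192926025390625 = 4398046511104/15.
Numerically: E[X] ≈ 2.93e+11.

E[X] = 1946195068359375 · (8/15)^{14} = 4398046511104/15 ≈ 2.93e+11.


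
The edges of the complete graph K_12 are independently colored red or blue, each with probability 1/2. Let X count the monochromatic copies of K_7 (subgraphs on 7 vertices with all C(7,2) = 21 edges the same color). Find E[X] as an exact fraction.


Let X = Σ_S X_S over the C(12, 7) = 792 subsets S of size 7, where X_S = 1 if the K_7 on S is monochromatic.
For a fixed S, the K_7 on S has C(7, 2) = 21 edges. P[all 21 edges red] = (1/2)^21, and likewise for blue, so P[monochromatic] = 2·(1/2)^21 = 2^{1 − 21} = 1/1048576.
Summing: E[X] = C(12, 7) · 2^{1 − 21} = 792 · 1/1048576 = 99/131072.
Numerically: E[X] ≈ 0.0008.

E[X] = C(12,7)·2^(1−C(7,2)) = 99/131072 ≈ 0.0008.


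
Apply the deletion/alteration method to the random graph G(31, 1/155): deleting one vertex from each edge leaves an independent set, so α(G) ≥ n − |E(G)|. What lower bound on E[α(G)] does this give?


E[|E(G)|] = C(31, 2)·p = 465 · (1/155) = 3.
E[α(G)] ≥ n − E[|E(G)|] = 31 − 3 = 28.
Numerically: ≈ 28.00000.
(This is only a lower bound; the true E[α(G)] may be larger.)

E[α(G)] ≥ 28 ≈ 28.00000.


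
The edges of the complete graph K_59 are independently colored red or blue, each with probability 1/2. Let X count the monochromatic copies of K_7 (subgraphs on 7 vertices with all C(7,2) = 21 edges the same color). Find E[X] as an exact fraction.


Let X = Σ_S X_S over the C(59, 7) = 341149446 subsets S of size 7, where X_S = 1 if the K_7 on S is monochromatic.
For a fixed S, the K_7 on S has C(7, 2) = 21 edges. P[all 21 edges red] = (1/2)^21, and likewise for blue, so P[monochromatic] = 2·(1/2)^21 = 2^{1 − 21} = 1/1048576.
By linearity: E[X] = C(59, 7) · 2^{1 − 21} = 341149446 · 1/1048576 = 170574723/524288.
Numerically: E[X] ≈ 325.3455.

E[X] = C(59,7)·2^(1−C(7,2)) = 170574723/524288 ≈ 325.3455.


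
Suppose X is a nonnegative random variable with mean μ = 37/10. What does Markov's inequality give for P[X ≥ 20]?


μ = E[X] = 37/10, a = 20.
Markov: P[X ≥ 20] ≤ μ/a = (37/10)/20 = 37/200.
Numerically: ≈ 0.1850.
(Since a = 20 > μ = 3.7000, the bound 37/200 is < 1 and informative.)

P[X ≥ 20] ≤ 37/200 ≈ 0.1850.


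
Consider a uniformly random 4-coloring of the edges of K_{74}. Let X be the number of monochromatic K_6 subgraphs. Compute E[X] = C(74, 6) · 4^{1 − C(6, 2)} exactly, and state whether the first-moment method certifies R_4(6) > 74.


E[X] = C(74, 6) · 4^{1 − 15} = 185250786 · 4^{−14} = 185250786/268435456.
As a reduced fraction: E[X] = 92625393/134217728 ≈ 0.690.
Is E[X] < 1? YES.
Since E[X] < 1, there exists a 4-coloring of K_{74} with no monochromatic K_6; hence R_4(6) > 74.

E[X] = 92625393/134217728 ≈ 0.690; E[X] < 1, so R_4(6) > 74.


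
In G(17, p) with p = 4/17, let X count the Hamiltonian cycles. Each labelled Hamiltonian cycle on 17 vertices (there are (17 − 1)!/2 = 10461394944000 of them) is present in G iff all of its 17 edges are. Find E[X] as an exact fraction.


K_17 has (17 − 1)!/2 = 10461394944000 labelled Hamiltonian cycles.
For each such Hamiltonian cycle H, let X_H = 1 if all 17 edges of H are present in G. Then P[X_H = 1] = p^{17} = (4/17)^{17} = 17179869184/827240261886336764177.
By linearity: E[X] = Σ_H E[X_H] = 10461394944000 · p^{17} = 10461394944000 · 17179869184/827240261886336764177 = 179725396620079005696000/827240261886336764177.
Numerically: E[X] ≈ 217.3.

E[X] = 10461394944000 · (4/17)^{17} = 179725396620079005696000/827240261886336764177 ≈ 217.3.


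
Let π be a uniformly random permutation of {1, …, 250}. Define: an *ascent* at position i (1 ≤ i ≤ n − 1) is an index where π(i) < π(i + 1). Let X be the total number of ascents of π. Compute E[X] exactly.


Write X = Σ X_I over i = 1, …, 249, with X_I the indicator of one ascent.
There are 249 indicators.
For each fixed i, the pair (π(i), π(i+1)) is a uniformly random ordered pair of distinct values from {1, …, 250}; by symmetry P[π(i) < π(i+1)] = 1/2.
By linearity: E[X] = 249 · (1/2) = (250 − 1) · (1/2) = 249/2 ≈ 124.500.

E[X] = 249/2 = 124.500.


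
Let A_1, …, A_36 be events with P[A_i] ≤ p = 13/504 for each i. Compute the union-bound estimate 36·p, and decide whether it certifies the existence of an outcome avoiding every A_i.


Union bound: P[∪_{i=1}^{36} A_i] ≤ Σ_i P[A_i] ≤ 36·p = 36·(13/504) = 13/14.
Numerically: 13/14 ≈ 0.92857.
Is 13/14 < 1? YES.
Since P[∪ A_i] ≤ 13/14 < 1, the complement has P[∩ A_i^c] ≥ 1 − 13/14 = 1/14 > 0, so some outcome avoids every A_i.

36·p = 13/14 ≈ 0.92857; existence CERTIFIED by the union bound.


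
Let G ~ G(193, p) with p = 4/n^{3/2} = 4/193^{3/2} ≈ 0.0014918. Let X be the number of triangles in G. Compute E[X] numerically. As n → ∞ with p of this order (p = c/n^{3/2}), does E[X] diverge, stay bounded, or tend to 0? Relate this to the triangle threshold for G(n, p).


Number of potential triangles: C(193, 3) = 1179616.
Each occurs with probability p³ ≈ (0.0014918)³ ≈ 3.3202599e-09.
By linearity: E[X] = C(193, 3)·p³ ≈ 1179616 · 3.3202599e-09 ≈ 0.00392.
Since α = 3/2 > 1, p = c/n^{3/2} = o(1/n) is below the triangle threshold p ~ 1/n. Asymptotically E[X] ~ (c³/6)·n^{3(1−α)} = (4³/6)·n^{-1.5} → 0, so by Markov's inequality G has no triangles w.h.p.

E[X] ≈ 0.00392; in regime p = Θ(1/n^{3/2}) E[X] tends to 0 (below the triangle threshold p ~ 1/n).


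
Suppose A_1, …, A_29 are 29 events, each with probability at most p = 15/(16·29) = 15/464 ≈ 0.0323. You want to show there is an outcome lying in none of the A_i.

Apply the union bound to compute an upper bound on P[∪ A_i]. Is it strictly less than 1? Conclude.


Union bound: P[∪_{i=1}^{29} A_i] ≤ Σ_i P[A_i] ≤ 29·p = 29·(15/464) = 15/16.
Numerically: 15/16 ≈ 0.9375.
Is 15/16 < 1? YES.
Since P[∪ A_i] ≤ 15/16 < 1, the complement has P[∩ A_i^c] ≥ 1 − 15/16 = 1/16 > 0, so some outcome avoids every A_i.

29·p = 15/16 ≈ 0.9375; existence CERTIFIED by the union bound.


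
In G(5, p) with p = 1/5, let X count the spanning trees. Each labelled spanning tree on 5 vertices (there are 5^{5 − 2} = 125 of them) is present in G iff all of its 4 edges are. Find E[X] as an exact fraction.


K_5 has 5^{5 − 2} = 125 labelled spanning trees.
For each such spanning tree H, let X_H = 1 if all 4 edges of H are present in G. Then P[X_H = 1] = p^{4} = (1/5)^{4} = 1/625.
By linearity: E[X] = Σ_H E[X_H] = 125 · p^{4} = 125 · 1/625 = 1/5.
Numerically: E[X] ≈ 0.2.

E[X] = 125 · (1/5)^{4} = 1/5 ≈ 0.2.


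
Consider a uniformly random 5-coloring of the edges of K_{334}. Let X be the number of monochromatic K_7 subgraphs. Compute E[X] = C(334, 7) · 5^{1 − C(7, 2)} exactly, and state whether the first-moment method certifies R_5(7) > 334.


E[X] = C(334, 7) · 5^{1 − 21} = 86359460961576 · 5^{−20} = 86359460961576/95367431640625.
As a reduced fraction: E[X] = 86359460961576/95367431640625 ≈ 0.9055.
Is E[X] < 1? YES.
Since E[X] < 1, there exists a 5-coloring of K_{334} with no monochromatic K_7; hence R_5(7) > 334.

E[X] = 86359460961576/95367431640625 ≈ 0.9055; E[X] < 1, so R_5(7) > 334.


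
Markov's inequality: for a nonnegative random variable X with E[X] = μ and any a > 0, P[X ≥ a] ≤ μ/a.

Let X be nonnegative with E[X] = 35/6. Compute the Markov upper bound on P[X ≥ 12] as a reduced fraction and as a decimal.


μ = E[X] = 35/6, a = 12.
Markov: P[X ≥ 12] ≤ μ/a = (35/6)/12 = 35/72.
Numerically: ≈ 0.48611.
(Since a = 12 > μ = 5.83333, the bound 35/72 is < 1 and informative.)

P[X ≥ 12] ≤ 35/72 ≈ 0.48611.


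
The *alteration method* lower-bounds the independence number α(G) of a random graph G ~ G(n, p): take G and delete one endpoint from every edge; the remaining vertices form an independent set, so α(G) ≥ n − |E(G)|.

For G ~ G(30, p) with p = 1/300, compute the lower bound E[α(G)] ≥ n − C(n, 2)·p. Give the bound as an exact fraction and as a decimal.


E[|E(G)|] = C(30, 2)·p = 435 · (1/300) = 29/20.
E[α(G)] ≥ n − E[|E(G)|] = 30 − 29/20 = 571/20.
Numerically: ≈ 28.550000.
(This is only a lower bound; the true E[α(G)] may be larger.)

E[α(G)] ≥ 571/20 ≈ 28.550000.


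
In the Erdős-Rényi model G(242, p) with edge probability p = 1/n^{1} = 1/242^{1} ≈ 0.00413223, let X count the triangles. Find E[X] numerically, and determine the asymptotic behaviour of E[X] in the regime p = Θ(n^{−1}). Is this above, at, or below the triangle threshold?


Number of potential triangles: C(242, 3) = 2332880.
Each occurs with probability p³ ≈ (0.00413223)³ ≈ 7.05592413e-08.
By linearity: E[X] = C(242, 3)·p³ ≈ 2332880 · 7.05592413e-08 ≈ 0.164606.
Here α = 1, so p = 1/n is exactly at the triangle threshold p ~ 1/n. Asymptotically E[X] → c³/6 = 1³/6 = 1/6 ≈ 0.166667, a bounded constant. In this regime the triangle count is asymptotically Poisson(c³/6).

E[X] ≈ 0.164606; in regime p = Θ(1/n^{1}) E[X] stays bounded (at the triangle threshold p ~ 1/n).


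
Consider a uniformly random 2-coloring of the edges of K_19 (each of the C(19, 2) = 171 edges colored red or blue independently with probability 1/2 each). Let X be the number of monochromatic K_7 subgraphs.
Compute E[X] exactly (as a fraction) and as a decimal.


Let X = Σ_S X_S over the C(19, 7) = 50388 subsets S of size 7, where X_S = 1 if the K_7 on S is monochromatic.
For a fixed S, the K_7 on S has C(7, 2) = 21 edges. P[all 21 edges red] = (1/2)^21, and likewise for blue, so P[monochromatic] = 2·(1/2)^21 = 2^{1 − 21} = 1/1048576.
By linearity of expectation: E[X] = C(19, 7) · 2^{1 − 21} = 50388 · 1/1048576 = 12597/262144.
Numerically: E[X] ≈ 0.0481.

E[X] = C(19,7)·2^(1−C(7,2)) = 12597/262144 ≈ 0.0481.


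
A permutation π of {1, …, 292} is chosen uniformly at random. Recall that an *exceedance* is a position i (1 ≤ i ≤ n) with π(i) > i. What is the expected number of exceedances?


Write X = Σ_{i=1}^{292} X_i, where X_i = 1_{π(i) > i}.
For each fixed i, π(i) is uniform over {1, …, 292} (marginal of a uniform permutation), so P[π(i) > i] = (n − i)/n. Summing: Σ_{i=1}^{292} (n − i)/n = (0 + 1 + … + 291)/292 = 292(292 − 1)/(2·292) = (292 − 1)/2.
Hence E[X] = Σ_{i=1}^{292} (292 − i)/292 = 291/2 ≈ 145.50000.

E[X] = 291/2 = 145.50000.


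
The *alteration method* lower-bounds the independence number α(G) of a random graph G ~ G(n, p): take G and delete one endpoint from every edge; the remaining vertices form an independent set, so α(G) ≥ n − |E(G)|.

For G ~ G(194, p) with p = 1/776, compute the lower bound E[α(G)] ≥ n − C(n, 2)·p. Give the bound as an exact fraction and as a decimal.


E[|E(G)|] = C(194, 2)·p = 18721 · (1/776) = 193/8.
E[α(G)] ≥ n − E[|E(G)|] = 194 − 193/8 = 1359/8.
Numerically: ≈ 169.875000.
(This is only a lower bound; the true E[α(G)] may be larger.)

E[α(G)] ≥ 1359/8 ≈ 169.875000.


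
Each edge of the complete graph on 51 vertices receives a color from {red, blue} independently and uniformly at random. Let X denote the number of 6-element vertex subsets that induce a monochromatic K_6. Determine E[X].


Let X = Σ_S X_S over the C(51, 6) = 18009460 subsets S of size 6, where X_S = 1 if the K_6 on S is monochromatic.
For a fixed S, the K_6 on S has C(6, 2) = 15 edges. P[all 15 edges red] = (1/2)^15, and likewise for blue, so P[monochromatic] = 2·(1/2)^15 = 2^{1 − 15} = 1/16384.
By linearity: E[X] = C(51, 6) · 2^{1 − 15} = 18009460 · 1/16384 = 4502365/4096.
Numerically: E[X] ≈ 1099.2102.

E[X] = C(51,6)·2^(1−C(6,2)) = 4502365/4096 ≈ 1099.2102.


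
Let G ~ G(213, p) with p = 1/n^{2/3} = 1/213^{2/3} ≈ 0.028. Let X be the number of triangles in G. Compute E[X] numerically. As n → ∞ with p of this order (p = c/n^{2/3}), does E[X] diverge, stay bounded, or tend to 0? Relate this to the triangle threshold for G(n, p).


Number of potential triangles: C(213, 3) = 1587986.
Each occurs with probability p³ ≈ (0.028)³ ≈ 2.20415e-05.
By linearity: E[X] = C(213, 3)·p³ ≈ 1587986 · 2.20415e-05 ≈ 35.002.
Since α = 2/3 < 1, p = c/n^{2/3} ≫ 1/n is above the triangle threshold p ~ 1/n. Asymptotically E[X] ~ (c³/6)·n^{3(1−α)} = (1³/6)·n^{1} → ∞; triangles are abundant w.h.p.

E[X] ≈ 35.002; in regime p = Θ(1/n^{2/3}) E[X] diverges (above the triangle threshold p ~ 1/n).


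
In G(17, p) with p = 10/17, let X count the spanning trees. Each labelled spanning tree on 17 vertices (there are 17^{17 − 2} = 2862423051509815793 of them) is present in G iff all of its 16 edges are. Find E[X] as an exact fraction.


K_17 has 17^{17 − 2} = 2862423051509815793 labelled spanning trees.
For each such spanning tree H, let X_H = 1 if all 16 edges of H are present in G. Then P[X_H = 1] = p^{16} = (10/17)^{16} = 10000000000000000/48661191875666868481.
By linearity: E[X] = Σ_H E[X_H] = 2862423051509815793 · p^{16} = 2862423051509815793 · 10000000000000000/48661191875666868481 = 10000000000000000/17.
Numerically: E[X] ≈ 5.8824e+14.

E[X] = 2862423051509815793 · (10/17)^{16} = 10000000000000000/17 ≈ 5.8824e+14.


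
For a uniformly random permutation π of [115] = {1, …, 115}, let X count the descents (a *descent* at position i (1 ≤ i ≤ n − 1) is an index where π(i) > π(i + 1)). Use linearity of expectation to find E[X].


Write X = Σ X_I over i = 1, …, 114, with X_I the indicator of one descent.
There are 114 indicators.
For each fixed i, the pair (π(i), π(i+1)) is a uniformly random ordered pair of distinct values from {1, …, 115}; by symmetry P[π(i) > π(i+1)] = 1/2.
By linearity: E[X] = 114 · (1/2) = (115 − 1) · (1/2) = 57 ≈ 57.000.

E[X] = 57 = 57.000.


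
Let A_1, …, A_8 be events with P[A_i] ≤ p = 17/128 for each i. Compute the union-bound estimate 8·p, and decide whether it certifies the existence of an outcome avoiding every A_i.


Union bound: P[∪_{i=1}^{8} A_i] ≤ Σ_i P[A_i] ≤ 8·p = 8·(17/128) = 17/16.
Numerically: 17/16 ≈ 1.062500.
Is 17/16 < 1? NO.
Since the bound 17/16 is ≥ 1, the union bound is uninformative here; it does NOT by itself certify existence.

8·p = 17/16 ≈ 1.062500; existence NOT certified by the union bound.


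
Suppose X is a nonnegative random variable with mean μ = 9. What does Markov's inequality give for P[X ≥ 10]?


μ = E[X] = 9, a = 10.
Markov: P[X ≥ 10] ≤ μ/a = (9)/10 = 9/10.
Numerically: ≈ 0.9000.
(Since a = 10 > μ = 9.0000, the bound 9/10 is < 1 and informative.)

P[X ≥ 10] ≤ 9/10 ≈ 0.9000.


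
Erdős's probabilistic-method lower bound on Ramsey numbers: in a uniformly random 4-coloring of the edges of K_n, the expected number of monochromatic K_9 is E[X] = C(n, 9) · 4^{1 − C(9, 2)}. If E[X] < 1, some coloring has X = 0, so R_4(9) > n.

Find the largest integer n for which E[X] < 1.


We need C(n, 9) · 4^{1 − 36} < 1, i.e. C(n, 9) < 4^{36 − 1} = 1180591620717411303424.
Check values of n near the boundary:
  n = 911: C(911, 9) = 1144686900492291197405; 1144686900492291197405 < 1180591620717411303424? YES
  n = 912: C(912, 9) = 1156095740032081475120; 1156095740032081475120 < 1180591620717411303424? YES
  n = 913: C(913, 9) = 1167605542753639808390; 1167605542753639808390 < 1180591620717411303424? YES
  n = 914: C(914, 9) = 1179217089587653905932; 1179217089587653905932 < 1180591620717411303424? YES
  n = 915: C(915, 9) = 1190931166636537885130; 1190931166636537885130 < 1180591620717411303424? NO
The largest n with C(n, 9) < 1180591620717411303424 is n = 914 (where E[X] = 294804272396913476483/295147905179352825856 ≈ 0.999). Hence R_4(9) > 914, i.e. R_4(9) ≥ 915.

Largest n = 914; hence R_4(9) > 914.


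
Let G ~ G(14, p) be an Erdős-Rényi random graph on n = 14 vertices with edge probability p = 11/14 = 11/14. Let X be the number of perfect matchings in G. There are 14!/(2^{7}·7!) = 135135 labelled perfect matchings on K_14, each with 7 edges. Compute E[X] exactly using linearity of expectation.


K_14 has 14!/(2^{7}·7!) = 135135 labelled perfect matchings.
For each such perfect matching H, let X_H = 1 if all 7 edges of H are present in G. Then P[X_H = 1] = p^{7} = (11/14)^{7} = 19487171/105413504.
Summing the indicators: E[X] = Σ_H E[X_H] = 135135 · p^{7} = 135135 · 19487171/105413504 = 376199836155/15059072.
Numerically: E[X] ≈ 24981.6.

E[X] = 135135 · (11/14)^{7} = 376199836155/15059072 ≈ 24981.6.


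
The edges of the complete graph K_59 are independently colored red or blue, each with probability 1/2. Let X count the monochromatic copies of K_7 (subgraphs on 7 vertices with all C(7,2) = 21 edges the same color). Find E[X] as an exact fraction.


Let X = Σ_S X_S over the C(59, 7) = 341149446 subsets S of size 7, where X_S = 1 if the K_7 on S is monochromatic.
For a fixed S, the K_7 on S has C(7, 2) = 21 edges. P[all 21 edges red] = (1/2)^21, and likewise for blue, so P[monochromatic] = 2·(1/2)^21 = 2^{1 − 21} = 1/1048576.
By linearity: E[X] = C(59, 7) · 2^{1 − 21} = 341149446 · 1/1048576 = 170574723/524288.
Numerically: E[X] ≈ 325.345.

E[X] = C(59,7)·2^(1−C(7,2)) = 170574723/524288 ≈ 325.345.


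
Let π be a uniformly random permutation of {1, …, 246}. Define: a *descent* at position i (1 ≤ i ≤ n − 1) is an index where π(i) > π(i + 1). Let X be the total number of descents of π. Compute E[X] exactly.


Write X = Σ X_I over i = 1, …, 245, with X_I the indicator of one descent.
There are 245 indicators.
For each fixed i, the pair (π(i), π(i+1)) is a uniformly random ordered pair of distinct values from {1, …, 246}; by symmetry P[π(i) > π(i+1)] = 1/2.
By linearity: E[X] = 245 · (1/2) = (246 − 1) · (1/2) = 245/2 ≈ 122.50000.

E[X] = 245/2 = 122.50000.


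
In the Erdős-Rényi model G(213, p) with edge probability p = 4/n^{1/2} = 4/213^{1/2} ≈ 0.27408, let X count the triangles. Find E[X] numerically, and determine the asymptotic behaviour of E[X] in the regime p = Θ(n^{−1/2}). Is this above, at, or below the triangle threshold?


Number of potential triangles: C(213, 3) = 1587986.
Each occurs with probability p³ ≈ (0.27408)³ ≈ 2.0587830e-02.
By linearity: E[X] = C(213, 3)·p³ ≈ 1587986 · 2.0587830e-02 ≈ 32693.18546.
Since α = 1/2 < 1, p = c/n^{1/2} ≫ 1/n is above the triangle threshold p ~ 1/n. Asymptotically E[X] ~ (c³/6)·n^{3(1−α)} = (4³/6)·n^{1.5} → ∞; triangles are abundant w.h.p.

E[X] ≈ 32693.18546; in regime p = Θ(1/n^{1/2}) E[X] diverges (above the triangle threshold p ~ 1/n).


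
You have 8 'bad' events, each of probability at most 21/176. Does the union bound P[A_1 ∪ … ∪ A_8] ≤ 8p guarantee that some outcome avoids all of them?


Union bound: P[∪_{i=1}^{8} A_i] ≤ Σ_i P[A_i] ≤ 8·p = 8·(21/176) = 21/22.
Numerically: 21/22 ≈ 0.95455.
Is 21/22 < 1? YES.
Since P[∪ A_i] ≤ 21/22 < 1, the complement has P[∩ A_i^c] ≥ 1 − 21/22 = 1/22 > 0, so some outcome avoids every A_i.

8·p = 21/22 ≈ 0.95455; existence CERTIFIED by the union bound.


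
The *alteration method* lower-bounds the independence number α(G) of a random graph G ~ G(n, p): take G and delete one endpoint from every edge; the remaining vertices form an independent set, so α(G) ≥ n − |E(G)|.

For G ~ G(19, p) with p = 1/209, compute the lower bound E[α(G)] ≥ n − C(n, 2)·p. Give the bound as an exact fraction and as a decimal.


E[|E(G)|] = C(19, 2)·p = 171 · (1/209) = 9/11.
E[α(G)] ≥ n − E[|E(G)|] = 19 − 9/11 = 200/11.
Numerically: ≈ 18.1818.
(This is only a lower bound; the true E[α(G)] may be larger.)

E[α(G)] ≥ 200/11 ≈ 18.1818.


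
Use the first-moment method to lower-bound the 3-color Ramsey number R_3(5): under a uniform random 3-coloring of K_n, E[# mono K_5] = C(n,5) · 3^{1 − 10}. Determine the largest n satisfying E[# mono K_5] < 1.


We need C(n, 5) · 3^{1 − 10} < 1, i.e. C(n, 5) < 3^{10 − 1} = 19683.
Check values of n near the boundary:
  n = 17: C(17, 5) = 6188; 6188 < 19683? YES
  n = 18: C(18, 5) = 8568; 8568 < 19683? YES
  n = 19: C(19, 5) = 11628; 11628 < 19683? YES
  n = 20: C(20, 5) = 15504; 15504 < 19683? YES
  n = 21: C(21, 5) = 20349; 20349 < 19683? NO
  n = 22: C(22, 5) = 26334; 26334 < 19683? NO
  n = 23: C(23, 5) = 33649; 33649 < 19683? NO
The largest n with C(n, 5) < 19683 is n = 20 (where E[X] = 5168/6561 ≈ 0.7877). Hence R_3(5) > 20, i.e. R_3(5) ≥ 21.

Largest n = 20; hence R_3(5) > 20.


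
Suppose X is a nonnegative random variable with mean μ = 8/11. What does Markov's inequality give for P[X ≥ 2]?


μ = E[X] = 8/11, a = 2.
Markov: P[X ≥ 2] ≤ μ/a = (8/11)/2 = 4/11.
Numerically: ≈ 0.36364.
(Since a = 2 > μ = 0.72727, the bound 4/11 is < 1 and informative.)

P[X ≥ 2] ≤ 4/11 ≈ 0.36364.


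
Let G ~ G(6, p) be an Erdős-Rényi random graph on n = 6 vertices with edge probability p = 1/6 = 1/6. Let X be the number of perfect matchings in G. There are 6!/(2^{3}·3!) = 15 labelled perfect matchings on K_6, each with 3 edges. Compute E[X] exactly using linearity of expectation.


K_6 has 6!/(2^{3}·3!) = 15 labelled perfect matchings.
For each such perfect matching H, let X_H = 1 if all 3 edges of H are present in G. Then P[X_H = 1] = p^{3} = (1/6)^{3} = 1/216.
By linearity of expectation: E[X] = Σ_H E[X_H] = 15 · p^{3} = 15 · 1/216 = 5/72.
Numerically: E[X] ≈ 0.06944.

E[X] = 15 · (1/6)^{3} = 5/72 ≈ 0.06944.


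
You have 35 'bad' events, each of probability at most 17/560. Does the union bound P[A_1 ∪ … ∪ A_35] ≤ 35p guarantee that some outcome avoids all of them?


Union bound: P[∪_{i=1}^{35} A_i] ≤ Σ_i P[A_i] ≤ 35·p = 35·(17/560) = 17/16.
Numerically: 17/16 ≈ 1.06250.
Is 17/16 < 1? NO.
Since the bound 17/16 is ≥ 1, the union bound is uninformative here; it does NOT by itself certify existence.

35·p = 17/16 ≈ 1.06250; existence NOT certified by the union bound.


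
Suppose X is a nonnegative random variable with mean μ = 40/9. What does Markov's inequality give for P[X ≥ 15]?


μ = E[X] = 40/9, a = 15.
Markov: P[X ≥ 15] ≤ μ/a = (40/9)/15 = 8/27.
Numerically: ≈ 0.2963.
(Since a = 15 > μ = 4.4444, the bound 8/27 is < 1 and informative.)

P[X ≥ 15] ≤ 8/27 ≈ 0.2963.


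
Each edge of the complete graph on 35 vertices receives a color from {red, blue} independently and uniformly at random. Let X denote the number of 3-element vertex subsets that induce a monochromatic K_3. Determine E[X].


Let X = Σ_S X_S over the C(35, 3) = 6545 subsets S of size 3, where X_S = 1 if the K_3 on S is monochromatic.
For a fixed S, the K_3 on S has C(3, 2) = 3 edges. P[all 3 edges red] = (1/2)^3, and likewise for blue, so P[monochromatic] = 2·(1/2)^3 = 2^{1 − 3} = 1/4.
By linearity: E[X] = C(35, 3) · 2^{1 − 3} = 6545 · 1/4 = 6545/4.
Numerically: E[X] ≈ 1636.250000.

E[X] = C(35,3)·2^(1−C(3,2)) = 6545/4 ≈ 1636.250000.


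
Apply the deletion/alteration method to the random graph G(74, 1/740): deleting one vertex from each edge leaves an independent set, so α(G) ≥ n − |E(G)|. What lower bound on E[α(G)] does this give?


E[|E(G)|] = C(74, 2)·p = 2701 · (1/740) = 73/20.
E[α(G)] ≥ n − E[|E(G)|] = 74 − 73/20 = 1407/20.
Numerically: ≈ 70.3500.
(This is only a lower bound; the true E[α(G)] may be larger.)

E[α(G)] ≥ 1407/20 ≈ 70.3500.


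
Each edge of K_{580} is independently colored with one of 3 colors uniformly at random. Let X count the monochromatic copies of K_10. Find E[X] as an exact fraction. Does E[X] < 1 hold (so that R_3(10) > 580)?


E[X] = C(580, 10) · 3^{1 − 45} = 1098085496704252547920 · 3^{−44} = 1098085496704252547920/984770902183611232881.
As a reduced fraction: E[X] = 1098085496704252547920/984770902183611232881 ≈ 1.1150670.
Is E[X] < 1? NO.
Since E[X] ≥ 1, the first-moment bound is inconclusive at n = 580; it does NOT by itself certify R_3(10) > 580.

E[X] = 1098085496704252547920/984770902183611232881 ≈ 1.1150670; E[X] ≥ 1; first-moment method inconclusive here.


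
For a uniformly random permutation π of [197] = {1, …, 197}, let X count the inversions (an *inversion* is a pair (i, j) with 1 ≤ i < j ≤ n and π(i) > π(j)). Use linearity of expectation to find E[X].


Write X = Σ X_I over the C(197, 2) = 19306 pairs i < j, with X_I the indicator of one inversion.
There are 19306 indicators.
For each fixed pair i < j, the values π(i) and π(j) are two distinct elements of {1, …, 197} in uniformly random order; by symmetry P[π(i) > π(j)] = 1/2.
By linearity: E[X] = 19306 · (1/2) = C(197, 2) · (1/2) = 19306/2 = 9653 ≈ 9653.000.

E[X] = 9653 = 9653.000.


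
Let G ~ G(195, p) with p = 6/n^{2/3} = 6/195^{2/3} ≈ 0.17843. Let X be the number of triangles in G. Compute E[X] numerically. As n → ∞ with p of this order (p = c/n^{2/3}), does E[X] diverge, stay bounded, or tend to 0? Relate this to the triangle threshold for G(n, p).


Number of potential triangles: C(195, 3) = 1216865.
Each occurs with probability p³ ≈ (0.17843)³ ≈ 5.6804734e-03.
By linearity: E[X] = C(195, 3)·p³ ≈ 1216865 · 5.6804734e-03 ≈ 6912.36923.
Since α = 2/3 < 1, p = c/n^{2/3} ≫ 1/n is above the triangle threshold p ~ 1/n. Asymptotically E[X] ~ (c³/6)·n^{3(1−α)} = (6³/6)·n^{1} → ∞; triangles are abundant w.h.p.

E[X] ≈ 6912.36923; in regime p = Θ(1/n^{2/3}) E[X] diverges (above the triangle threshold p ~ 1/n).


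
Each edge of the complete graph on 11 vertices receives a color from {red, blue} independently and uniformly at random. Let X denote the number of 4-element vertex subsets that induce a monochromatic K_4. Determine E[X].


Let X = Σ_S X_S over the C(11, 4) = 330 subsets S of size 4, where X_S = 1 if the K_4 on S is monochromatic.
For a fixed S, the K_4 on S has C(4, 2) = 6 edges. P[all 6 edges red] = (1/2)^6, and likewise for blue, so P[monochromatic] = 2·(1/2)^6 = 2^{1 − 6} = 1/32.
Summing: E[X] = C(11, 4) · 2^{1 − 6} = 330 · 1/32 = 165/16.
Numerically: E[X] ≈ 10.31250.

E[X] = C(11,4)·2^(1−C(4,2)) = 165/16 ≈ 10.31250.


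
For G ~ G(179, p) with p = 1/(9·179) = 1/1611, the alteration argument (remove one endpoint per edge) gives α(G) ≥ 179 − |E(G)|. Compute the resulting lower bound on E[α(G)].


E[|E(G)|] = C(179, 2)·p = 15931 · (1/1611) = 89/9.
E[α(G)] ≥ n − E[|E(G)|] = 179 − 89/9 = 1522/9.
Numerically: ≈ 169.1111.
(This is only a lower bound; the true E[α(G)] may be larger.)

E[α(G)] ≥ 1522/9 ≈ 169.1111.


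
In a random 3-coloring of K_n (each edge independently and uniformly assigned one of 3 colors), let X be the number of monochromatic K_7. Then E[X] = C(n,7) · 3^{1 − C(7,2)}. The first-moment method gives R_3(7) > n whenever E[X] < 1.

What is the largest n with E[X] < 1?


We need C(n, 7) · 3^{1 − 21} < 1, i.e. C(n, 7) < 3^{21 − 1} = 3486784401.
Check values of n near the boundary:
  n = 75: C(75, 7) = 1984829850; 1984829850 < 3486784401? YES
  n = 76: C(76, 7) = 2186189400; 2186189400 < 3486784401? YES
  n = 77: C(77, 7) = 2404808340; 2404808340 < 3486784401? YES
  n = 78: C(78, 7) = 2641902120; 2641902120 < 3486784401? YES
  n = 79: C(79, 7) = 2898753715; 2898753715 < 3486784401? YES
  n = 80: C(80, 7) = 3176716400; 3176716400 < 3486784401? YES
  n = 81: C(81, 7) = 3477216600; 3477216600 < 3486784401? YES
  n = 82: C(82, 7) = 3801756816; 3801756816 < 3486784401? NO
The largest n with C(n, 7) < 3486784401 is n = 81 (where E[X] = 42928600/43046721 ≈ 0.9972560). Hence R_3(7) > 81, i.e. R_3(7) ≥ 82.

Largest n = 81; hence R_3(7) > 81.


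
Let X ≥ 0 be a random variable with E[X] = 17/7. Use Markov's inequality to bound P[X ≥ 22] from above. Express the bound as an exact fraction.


μ = E[X] = 17/7, a = 22.
Markov: P[X ≥ 22] ≤ μ/a = (17/7)/22 = 17/154.
Numerically: ≈ 0.11039.
(Since a = 22 > μ = 2.42857, the bound 17/154 is < 1 and informative.)

P[X ≥ 22] ≤ 17/154 ≈ 0.11039.


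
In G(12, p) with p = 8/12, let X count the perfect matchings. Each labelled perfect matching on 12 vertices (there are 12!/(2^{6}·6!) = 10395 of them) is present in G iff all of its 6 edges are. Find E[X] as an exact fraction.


K_12 has 12!/(2^{6}·6!) = 10395 labelled perfect matchings.
For each such perfect matching H, let X_H = 1 if all 6 edges of H are present in G. Then P[X_H = 1] = p^{6} = (2/3)^{6} = 64/729.
By linearity of expectation: E[X] = Σ_H E[X_H] = 10395 · p^{6} = 10395 · 64/729 = 24640/27.
Numerically: E[X] ≈ 912.59.

E[X] = 10395 · (2/3)^{6} = 24640/27 ≈ 912.59.
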